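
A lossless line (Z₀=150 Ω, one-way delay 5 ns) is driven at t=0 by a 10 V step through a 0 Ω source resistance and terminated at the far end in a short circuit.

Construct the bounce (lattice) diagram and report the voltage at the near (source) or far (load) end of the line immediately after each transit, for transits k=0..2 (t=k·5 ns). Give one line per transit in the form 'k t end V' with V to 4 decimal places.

Γ_L=-1.000000, Γ_S=-1.000000; launch V₁=10·150/150=10.000000
k=0 src: V=10.0000
k=1 load: inc=10.000000, refl=10.000000·-1.000000=-10.0000; V=0.000000+10.000000+-10.000000=0.0000
k=2 src: inc=-10.000000, refl=-10.000000·-1.000000=10.0000; V=10.000000+-10.000000+10.000000=10.0000

0 0 source 10.0000
1 5 load 0.0000
2 10 source 10.0000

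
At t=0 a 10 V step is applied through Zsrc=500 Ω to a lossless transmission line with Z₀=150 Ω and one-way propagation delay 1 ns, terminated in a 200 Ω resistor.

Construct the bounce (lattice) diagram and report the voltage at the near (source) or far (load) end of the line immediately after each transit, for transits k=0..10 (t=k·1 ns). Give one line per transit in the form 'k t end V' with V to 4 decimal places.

0 0 source 2.3077
1 1 load 2.6374
2 2 source 2.8149
3 3 load 2.8402
4 4 source 2.8539
5 5 load 2.8558
6 6 source 2.8569
7 7 load 2.8570
8 8 source 2.8571
9 9 load 2.8571
10 10 source 2.8571

Γ_L=0.142857, Γ_S=0.538462; launch V₁=10·150/650=2.307692
k=0 src: V=2.3077
k=1 load: inc=2.307692, refl=2.307692·0.142857=0.3297; V=0.000000+2.307692+0.329670=2.6374
k=2 src: inc=0.329670, refl=0.329670·0.538462=0.1775; V=2.307692+0.329670+0.177515=2.8149
k=3 load: inc=0.177515, refl=0.177515·0.142857=0.0254; V=2.637363+0.177515+0.025359=2.8402
k=4 src: inc=0.025359, refl=0.025359·0.538462=0.0137; V=2.814877+0.025359+0.013655=2.8539
k=5 load: inc=0.013655, refl=0.013655·0.142857=0.0020; V=2.840237+0.013655+0.001951=2.8558
k=6 src: inc=0.001951, refl=0.001951·0.538462=0.0011; V=2.853892+0.001951+0.001050=2.8569
k=7 load: inc=0.001050, refl=0.001050·0.142857=0.0002; V=2.855842+0.001050+0.000150=2.8570
k=8 src: inc=0.000150, refl=0.000150·0.538462=0.0001; V=2.856893+0.000150+0.000081=2.8571
k=9 load: inc=0.000081, refl=0.000081·0.142857=0.0000; V=2.857043+0.000081+0.000012=2.8571
k=10 src: inc=0.000012, refl=0.000012·0.538462=0.0000; V=2.857124+0.000012+0.000006=2.8571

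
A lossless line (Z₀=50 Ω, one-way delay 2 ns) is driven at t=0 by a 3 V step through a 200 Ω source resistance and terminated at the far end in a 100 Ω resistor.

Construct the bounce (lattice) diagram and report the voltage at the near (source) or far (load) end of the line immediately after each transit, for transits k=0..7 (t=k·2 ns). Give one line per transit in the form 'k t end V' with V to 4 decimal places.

Γ_L=0.333333, Γ_S=0.600000; launch V₁=3·50/250=0.600000
k=0 src: V=0.6000
k=1 load: inc=0.600000, refl=0.600000·0.333333=0.2000; V=0.000000+0.600000+0.200000=0.8000
k=2 src: inc=0.200000, refl=0.200000·0.600000=0.1200; V=0.600000+0.200000+0.120000=0.9200
k=3 load: inc=0.120000, refl=0.120000·0.333333=0.0400; V=0.800000+0.120000+0.040000=0.9600
k=4 src: inc=0.040000, refl=0.040000·0.600000=0.0240; V=0.920000+0.040000+0.024000=0.9840
k=5 load: inc=0.024000, refl=0.024000·0.333333=0.0080; V=0.960000+0.024000+0.008000=0.9920
k=6 src: inc=0.008000, refl=0.008000·0.600000=0.0048; V=0.984000+0.008000+0.004800=0.9968
k=7 load: inc=0.004800, refl=0.004800·0.333333=0.0016; V=0.992000+0.004800+0.001600=0.9984

0 0 source 0.6000
1 2 load 0.8000
2 4 source 0.9200
3 6 load 0.9600
4 8 source 0.9840
5 10 load 0.9920
6 12 source 0.9968
7 14 load 0.9984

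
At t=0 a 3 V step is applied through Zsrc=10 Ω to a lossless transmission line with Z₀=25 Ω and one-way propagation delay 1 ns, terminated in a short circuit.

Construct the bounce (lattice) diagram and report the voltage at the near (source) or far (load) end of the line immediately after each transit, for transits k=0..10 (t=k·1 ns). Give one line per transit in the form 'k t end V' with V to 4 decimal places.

Γ_L=-1.000000, Γ_S=-0.428571; launch V₁=3·25/35=2.142857
k=0 src: V=2.1429
k=1 load: inc=2.142857, refl=2.142857·-1.000000=-2.1429; V=0.000000+2.142857+-2.142857=0.0000
k=2 src: inc=-2.142857, refl=-2.142857·-0.428571=0.9184; V=2.142857+-2.142857+0.918367=0.9184
k=3 load: inc=0.918367, refl=0.918367·-1.000000=-0.9184; V=0.000000+0.918367+-0.918367=0.0000
k=4 src: inc=-0.918367, refl=-0.918367·-0.428571=0.3936; V=0.918367+-0.918367+0.393586=0.3936
k=5 load: inc=0.393586, refl=0.393586·-1.000000=-0.3936; V=0.000000+0.393586+-0.393586=0.0000
k=6 src: inc=-0.393586, refl=-0.393586·-0.428571=0.1687; V=0.393586+-0.393586+0.168680=0.1687
k=7 load: inc=0.168680, refl=0.168680·-1.000000=-0.1687; V=0.000000+0.168680+-0.168680=0.0000
k=8 src: inc=-0.168680, refl=-0.168680·-0.428571=0.0723; V=0.168680+-0.168680+0.072291=0.0723
k=9 load: inc=0.072291, refl=0.072291·-1.000000=-0.0723; V=0.000000+0.072291+-0.072291=0.0000
k=10 src: inc=-0.072291, refl=-0.072291·-0.428571=0.0310; V=0.072291+-0.072291+0.030982=0.0310

0 0 source 2.1429
1 1 load 0.0000
2 2 source 0.9184
3 3 load 0.0000
4 4 source 0.3936
5 5 load 0.0000
6 6 source 0.1687
7 7 load 0.0000
8 8 source 0.0723
9 9 load 0.0000
10 10 source 0.0310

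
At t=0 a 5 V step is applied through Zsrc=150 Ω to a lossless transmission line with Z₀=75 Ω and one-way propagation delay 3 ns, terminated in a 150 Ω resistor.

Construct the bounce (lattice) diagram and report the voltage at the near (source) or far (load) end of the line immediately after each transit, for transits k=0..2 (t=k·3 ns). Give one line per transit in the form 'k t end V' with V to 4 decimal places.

Γ_L=0.333333, Γ_S=0.333333; launch V₁=5·75/225=1.666667
k=0 src: V=1.6667
k=1 load: inc=1.666667, refl=1.666667·0.333333=0.5556; V=0.000000+1.666667+0.555556=2.2222
k=2 src: inc=0.555556, refl=0.555556·0.333333=0.1852; V=1.666667+0.555556+0.185185=2.4074

0 0 source 1.6667
1 3 load 2.2222
2 6 source 2.4074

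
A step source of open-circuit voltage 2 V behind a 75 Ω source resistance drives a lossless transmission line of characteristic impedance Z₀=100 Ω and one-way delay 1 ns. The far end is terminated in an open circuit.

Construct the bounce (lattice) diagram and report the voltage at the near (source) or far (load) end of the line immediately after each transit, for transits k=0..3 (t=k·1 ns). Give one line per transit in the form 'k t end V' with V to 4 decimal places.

Γ_L=1.000000, Γ_S=-0.142857; launch V₁=2·100/175=1.142857
k=0 src: V=1.1429
k=1 load: inc=1.142857, refl=1.142857·1.000000=1.1429; V=0.000000+1.142857+1.142857=2.2857
k=2 src: inc=1.142857, refl=1.142857·-0.142857=-0.1633; V=1.142857+1.142857+-0.163265=2.1224
k=3 load: inc=-0.163265, refl=-0.163265·1.000000=-0.1633; V=2.285714+-0.163265+-0.163265=1.9592

0 0 source 1.1429
1 1 load 2.2857
2 2 source 2.1224
3 3 load 1.9592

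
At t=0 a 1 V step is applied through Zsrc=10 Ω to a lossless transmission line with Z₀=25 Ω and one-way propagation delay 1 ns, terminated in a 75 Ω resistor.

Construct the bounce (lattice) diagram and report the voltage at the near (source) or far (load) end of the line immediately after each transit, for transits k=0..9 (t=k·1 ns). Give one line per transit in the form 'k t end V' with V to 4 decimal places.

Γ_L=0.500000, Γ_S=-0.428571; launch V₁=1·25/35=0.714286
k=0 src: V=0.7143
k=1 load: inc=0.714286, refl=0.714286·0.500000=0.3571; V=0.000000+0.714286+0.357143=1.0714
k=2 src: inc=0.357143, refl=0.357143·-0.428571=-0.1531; V=0.714286+0.357143+-0.153061=0.9184
k=3 load: inc=-0.153061, refl=-0.153061·0.500000=-0.0765; V=1.071429+-0.153061+-0.076531=0.8418
k=4 src: inc=-0.076531, refl=-0.076531·-0.428571=0.0328; V=0.918367+-0.076531+0.032799=0.8746
k=5 load: inc=0.032799, refl=0.032799·0.500000=0.0164; V=0.841837+0.032799+0.016399=0.8910
k=6 src: inc=0.016399, refl=0.016399·-0.428571=-0.0070; V=0.874636+0.016399+-0.007028=0.8840
k=7 load: inc=-0.007028, refl=-0.007028·0.500000=-0.0035; V=0.891035+-0.007028+-0.003514=0.8805
k=8 src: inc=-0.003514, refl=-0.003514·-0.428571=0.0015; V=0.884007+-0.003514+0.001506=0.8820
k=9 load: inc=0.001506, refl=0.001506·0.500000=0.0008; V=0.880493+0.001506+0.000753=0.8828

0 0 source 0.7143
1 1 load 1.0714
2 2 source 0.9184
3 3 load 0.8418
4 4 source 0.8746
5 5 load 0.8910
6 6 source 0.8840
7 7 load 0.8805
8 8 source 0.8820
9 9 load 0.8828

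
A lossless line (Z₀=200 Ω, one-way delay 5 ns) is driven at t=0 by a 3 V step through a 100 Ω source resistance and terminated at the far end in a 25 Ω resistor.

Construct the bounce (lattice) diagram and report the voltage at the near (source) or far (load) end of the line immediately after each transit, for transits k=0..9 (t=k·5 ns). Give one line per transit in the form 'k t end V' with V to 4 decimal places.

0 0 source 2.0000
1 5 load 0.4444
2 10 source 0.9630
3 15 load 0.5597
4 20 source 0.6941
5 25 load 0.5895
6 30 source 0.6244
7 35 load 0.5973
8 40 source 0.6063
9 45 load 0.5993

Γ_L=-0.777778, Γ_S=-0.333333; launch V₁=3·200/300=2.000000
k=0 src: V=2.0000
k=1 load: inc=2.000000, refl=2.000000·-0.777778=-1.5556; V=0.000000+2.000000+-1.555556=0.4444
k=2 src: inc=-1.555556, refl=-1.555556·-0.333333=0.5185; V=2.000000+-1.555556+0.518519=0.9630
k=3 load: inc=0.518519, refl=0.518519·-0.777778=-0.4033; V=0.444444+0.518519+-0.403292=0.5597
k=4 src: inc=-0.403292, refl=-0.403292·-0.333333=0.1344; V=0.962963+-0.403292+0.134431=0.6941
k=5 load: inc=0.134431, refl=0.134431·-0.777778=-0.1046; V=0.559671+0.134431+-0.104557=0.5895
k=6 src: inc=-0.104557, refl=-0.104557·-0.333333=0.0349; V=0.694102+-0.104557+0.034852=0.6244
k=7 load: inc=0.034852, refl=0.034852·-0.777778=-0.0271; V=0.589544+0.034852+-0.027107=0.5973
k=8 src: inc=-0.027107, refl=-0.027107·-0.333333=0.0090; V=0.624397+-0.027107+0.009036=0.6063
k=9 load: inc=0.009036, refl=0.009036·-0.777778=-0.0070; V=0.597289+0.009036+-0.007028=0.5993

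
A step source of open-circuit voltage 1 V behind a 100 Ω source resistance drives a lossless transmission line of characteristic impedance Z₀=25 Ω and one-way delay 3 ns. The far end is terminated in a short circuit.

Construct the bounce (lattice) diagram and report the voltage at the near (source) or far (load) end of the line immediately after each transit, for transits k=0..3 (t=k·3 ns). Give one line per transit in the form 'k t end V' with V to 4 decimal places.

Γ_L=-1.000000, Γ_S=0.600000; launch V₁=1·25/125=0.200000
k=0 src: V=0.2000
k=1 load: inc=0.200000, refl=0.200000·-1.000000=-0.2000; V=0.000000+0.200000+-0.200000=0.0000
k=2 src: inc=-0.200000, refl=-0.200000·0.600000=-0.1200; V=0.200000+-0.200000+-0.120000=-0.1200
k=3 load: inc=-0.120000, refl=-0.120000·-1.000000=0.1200; V=0.000000+-0.120000+0.120000=0.0000

0 0 source 0.2000
1 3 load 0.0000
2 6 source -0.1200
3 9 load 0.0000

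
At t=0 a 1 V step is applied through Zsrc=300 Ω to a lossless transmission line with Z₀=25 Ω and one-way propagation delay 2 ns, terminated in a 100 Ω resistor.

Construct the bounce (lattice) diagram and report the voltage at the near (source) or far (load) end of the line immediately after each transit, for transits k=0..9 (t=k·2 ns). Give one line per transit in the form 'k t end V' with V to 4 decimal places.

0 0 source 0.0769
1 2 load 0.1231
2 4 source 0.1621
3 6 load 0.1856
4 8 source 0.2054
5 10 load 0.2173
6 12 source 0.2274
7 14 load 0.2334
8 16 source 0.2385
9 18 load 0.2416

Γ_L=0.600000, Γ_S=0.846154; launch V₁=1·25/325=0.076923
k=0 src: V=0.0769
k=1 load: inc=0.076923, refl=0.076923·0.600000=0.0462; V=0.000000+0.076923+0.046154=0.1231
k=2 src: inc=0.046154, refl=0.046154·0.846154=0.0391; V=0.076923+0.046154+0.039053=0.1621
k=3 load: inc=0.039053, refl=0.039053·0.600000=0.0234; V=0.123077+0.039053+0.023432=0.1856
k=4 src: inc=0.023432, refl=0.023432·0.846154=0.0198; V=0.162130+0.023432+0.019827=0.2054
k=5 load: inc=0.019827, refl=0.019827·0.600000=0.0119; V=0.185562+0.019827+0.011896=0.2173
k=6 src: inc=0.011896, refl=0.011896·0.846154=0.0101; V=0.205389+0.011896+0.010066=0.2274
k=7 load: inc=0.010066, refl=0.010066·0.600000=0.0060; V=0.217285+0.010066+0.006040=0.2334
k=8 src: inc=0.006040, refl=0.006040·0.846154=0.0051; V=0.227351+0.006040+0.005110=0.2385
k=9 load: inc=0.005110, refl=0.005110·0.600000=0.0031; V=0.233391+0.005110+0.003066=0.2416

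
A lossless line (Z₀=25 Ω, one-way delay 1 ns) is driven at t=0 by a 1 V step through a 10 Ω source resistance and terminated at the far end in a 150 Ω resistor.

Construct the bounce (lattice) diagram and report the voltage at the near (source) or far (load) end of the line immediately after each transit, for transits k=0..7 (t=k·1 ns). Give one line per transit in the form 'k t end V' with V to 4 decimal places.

0 0 source 0.7143
1 1 load 1.2245
2 2 source 1.0058
3 3 load 0.8496
4 4 source 0.9166
5 5 load 0.9644
6 6 source 0.9439
7 7 load 0.9293

Γ_L=0.714286, Γ_S=-0.428571; launch V₁=1·25/35=0.714286
k=0 src: V=0.7143
k=1 load: inc=0.714286, refl=0.714286·0.714286=0.5102; V=0.000000+0.714286+0.510204=1.2245
k=2 src: inc=0.510204, refl=0.510204·-0.428571=-0.2187; V=0.714286+0.510204+-0.218659=1.0058
k=3 load: inc=-0.218659, refl=-0.218659·0.714286=-0.1562; V=1.224490+-0.218659+-0.156185=0.8496
k=4 src: inc=-0.156185, refl=-0.156185·-0.428571=0.0669; V=1.005831+-0.156185+0.066936=0.9166
k=5 load: inc=0.066936, refl=0.066936·0.714286=0.0478; V=0.849646+0.066936+0.047812=0.9644
k=6 src: inc=0.047812, refl=0.047812·-0.428571=-0.0205; V=0.916582+0.047812+-0.020491=0.9439
k=7 load: inc=-0.020491, refl=-0.020491·0.714286=-0.0146; V=0.964394+-0.020491+-0.014636=0.9293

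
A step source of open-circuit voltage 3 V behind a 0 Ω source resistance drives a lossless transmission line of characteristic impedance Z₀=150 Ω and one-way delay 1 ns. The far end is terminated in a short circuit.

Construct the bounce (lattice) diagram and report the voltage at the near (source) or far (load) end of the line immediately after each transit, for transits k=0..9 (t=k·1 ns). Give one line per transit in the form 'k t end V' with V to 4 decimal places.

Γ_L=-1.000000, Γ_S=-1.000000; launch V₁=3·150/150=3.000000
k=0 src: V=3.0000
k=1 load: inc=3.000000, refl=3.000000·-1.000000=-3.0000; V=0.000000+3.000000+-3.000000=0.0000
k=2 src: inc=-3.000000, refl=-3.000000·-1.000000=3.0000; V=3.000000+-3.000000+3.000000=3.0000
k=3 load: inc=3.000000, refl=3.000000·-1.000000=-3.0000; V=0.000000+3.000000+-3.000000=0.0000
k=4 src: inc=-3.000000, refl=-3.000000·-1.000000=3.0000; V=3.000000+-3.000000+3.000000=3.0000
k=5 load: inc=3.000000, refl=3.000000·-1.000000=-3.0000; V=0.000000+3.000000+-3.000000=0.0000
k=6 src: inc=-3.000000, refl=-3.000000·-1.000000=3.0000; V=3.000000+-3.000000+3.000000=3.0000
k=7 load: inc=3.000000, refl=3.000000·-1.000000=-3.0000; V=0.000000+3.000000+-3.000000=0.0000
k=8 src: inc=-3.000000, refl=-3.000000·-1.000000=3.0000; V=3.000000+-3.000000+3.000000=3.0000
k=9 load: inc=3.000000, refl=3.000000·-1.000000=-3.0000; V=0.000000+3.000000+-3.000000=0.0000

0 0 source 3.0000
1 1 load 0.0000
2 2 source 3.0000
3 3 load 0.0000
4 4 source 3.0000
5 5 load 0.0000
6 6 source 3.0000
7 7 load 0.0000
8 8 source 3.0000
9 9 load 0.0000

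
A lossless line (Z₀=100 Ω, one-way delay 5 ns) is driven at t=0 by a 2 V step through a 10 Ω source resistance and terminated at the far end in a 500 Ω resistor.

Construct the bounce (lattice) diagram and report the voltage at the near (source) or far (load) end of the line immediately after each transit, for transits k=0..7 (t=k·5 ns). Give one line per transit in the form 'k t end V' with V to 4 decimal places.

Γ_L=0.666667, Γ_S=-0.818182; launch V₁=2·100/110=1.818182
k=0 src: V=1.8182
k=1 load: inc=1.818182, refl=1.818182·0.666667=1.2121; V=0.000000+1.818182+1.212121=3.0303
k=2 src: inc=1.212121, refl=1.212121·-0.818182=-0.9917; V=1.818182+1.212121+-0.991736=2.0386
k=3 load: inc=-0.991736, refl=-0.991736·0.666667=-0.6612; V=3.030303+-0.991736+-0.661157=1.3774
k=4 src: inc=-0.661157, refl=-0.661157·-0.818182=0.5409; V=2.038567+-0.661157+0.540947=1.9184
k=5 load: inc=0.540947, refl=0.540947·0.666667=0.3606; V=1.377410+0.540947+0.360631=2.2790
k=6 src: inc=0.360631, refl=0.360631·-0.818182=-0.2951; V=1.918357+0.360631+-0.295062=1.9839
k=7 load: inc=-0.295062, refl=-0.295062·0.666667=-0.1967; V=2.278988+-0.295062+-0.196708=1.7872

0 0 source 1.8182
1 5 load 3.0303
2 10 source 2.0386
3 15 load 1.3774
4 20 source 1.9184
5 25 load 2.2790
6 30 source 1.9839
7 35 load 1.7872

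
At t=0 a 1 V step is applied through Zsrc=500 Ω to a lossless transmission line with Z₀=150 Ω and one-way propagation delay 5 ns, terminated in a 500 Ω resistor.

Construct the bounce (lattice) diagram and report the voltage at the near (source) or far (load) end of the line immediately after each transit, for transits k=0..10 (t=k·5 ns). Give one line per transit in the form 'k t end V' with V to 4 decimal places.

0 0 source 0.2308
1 5 load 0.3550
2 10 source 0.4219
3 15 load 0.4580
4 20 source 0.4774
5 25 load 0.4878
6 30 source 0.4934
7 35 load 0.4965
8 40 source 0.4981
9 45 load 0.4990
10 50 source 0.4994

Γ_L=0.538462, Γ_S=0.538462; launch V₁=1·150/650=0.230769
k=0 src: V=0.2308
k=1 load: inc=0.230769, refl=0.230769·0.538462=0.1243; V=0.000000+0.230769+0.124260=0.3550
k=2 src: inc=0.124260, refl=0.124260·0.538462=0.0669; V=0.230769+0.124260+0.066909=0.4219
k=3 load: inc=0.066909, refl=0.066909·0.538462=0.0360; V=0.355030+0.066909+0.036028=0.4580
k=4 src: inc=0.036028, refl=0.036028·0.538462=0.0194; V=0.421939+0.036028+0.019400=0.4774
k=5 load: inc=0.019400, refl=0.019400·0.538462=0.0104; V=0.457967+0.019400+0.010446=0.4878
k=6 src: inc=0.010446, refl=0.010446·0.538462=0.0056; V=0.477367+0.010446+0.005625=0.4934
k=7 load: inc=0.005625, refl=0.005625·0.538462=0.0030; V=0.487813+0.005625+0.003029=0.4965
k=8 src: inc=0.003029, refl=0.003029·0.538462=0.0016; V=0.493438+0.003029+0.001631=0.4981
k=9 load: inc=0.001631, refl=0.001631·0.538462=0.0009; V=0.496466+0.001631+0.000878=0.4990
k=10 src: inc=0.000878, refl=0.000878·0.538462=0.0005; V=0.498097+0.000878+0.000473=0.4994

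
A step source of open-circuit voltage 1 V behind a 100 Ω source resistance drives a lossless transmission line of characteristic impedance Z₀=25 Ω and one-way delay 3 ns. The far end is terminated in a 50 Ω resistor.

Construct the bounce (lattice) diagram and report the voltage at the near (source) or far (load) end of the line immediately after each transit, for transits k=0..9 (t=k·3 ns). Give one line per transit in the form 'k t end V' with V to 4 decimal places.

Γ_L=0.333333, Γ_S=0.600000; launch V₁=1·25/125=0.200000
k=0 src: V=0.2000
k=1 load: inc=0.200000, refl=0.200000·0.333333=0.0667; V=0.000000+0.200000+0.066667=0.2667
k=2 src: inc=0.066667, refl=0.066667·0.600000=0.0400; V=0.200000+0.066667+0.040000=0.3067
k=3 load: inc=0.040000, refl=0.040000·0.333333=0.0133; V=0.266667+0.040000+0.013333=0.3200
k=4 src: inc=0.013333, refl=0.013333·0.600000=0.0080; V=0.306667+0.013333+0.008000=0.3280
k=5 load: inc=0.008000, refl=0.008000·0.333333=0.0027; V=0.320000+0.008000+0.002667=0.3307
k=6 src: inc=0.002667, refl=0.002667·0.600000=0.0016; V=0.328000+0.002667+0.001600=0.3323
k=7 load: inc=0.001600, refl=0.001600·0.333333=0.0005; V=0.330667+0.001600+0.000533=0.3328
k=8 src: inc=0.000533, refl=0.000533·0.600000=0.0003; V=0.332267+0.000533+0.000320=0.3331
k=9 load: inc=0.000320, refl=0.000320·0.333333=0.0001; V=0.332800+0.000320+0.000107=0.3332

0 0 source 0.2000
1 3 load 0.2667
2 6 source 0.3067
3 9 load 0.3200
4 12 source 0.3280
5 15 load 0.3307
6 18 source 0.3323
7 21 load 0.3328
8 24 source 0.3331
9 27 load 0.3332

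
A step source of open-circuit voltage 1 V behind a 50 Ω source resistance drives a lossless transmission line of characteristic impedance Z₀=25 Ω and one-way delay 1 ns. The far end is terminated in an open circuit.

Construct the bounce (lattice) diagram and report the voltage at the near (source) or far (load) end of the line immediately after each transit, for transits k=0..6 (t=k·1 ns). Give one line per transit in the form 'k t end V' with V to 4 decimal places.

Γ_L=1.000000, Γ_S=0.333333; launch V₁=1·25/75=0.333333
k=0 src: V=0.3333
k=1 load: inc=0.333333, refl=0.333333·1.000000=0.3333; V=0.000000+0.333333+0.333333=0.6667
k=2 src: inc=0.333333, refl=0.333333·0.333333=0.1111; V=0.333333+0.333333+0.111111=0.7778
k=3 load: inc=0.111111, refl=0.111111·1.000000=0.1111; V=0.666667+0.111111+0.111111=0.8889
k=4 src: inc=0.111111, refl=0.111111·0.333333=0.0370; V=0.777778+0.111111+0.037037=0.9259
k=5 load: inc=0.037037, refl=0.037037·1.000000=0.0370; V=0.888889+0.037037+0.037037=0.9630
k=6 src: inc=0.037037, refl=0.037037·0.333333=0.0123; V=0.925926+0.037037+0.012346=0.9753

0 0 source 0.3333
1 1 load 0.6667
2 2 source 0.7778
3 3 load 0.8889
4 4 source 0.9259
5 5 load 0.9630
6 6 source 0.9753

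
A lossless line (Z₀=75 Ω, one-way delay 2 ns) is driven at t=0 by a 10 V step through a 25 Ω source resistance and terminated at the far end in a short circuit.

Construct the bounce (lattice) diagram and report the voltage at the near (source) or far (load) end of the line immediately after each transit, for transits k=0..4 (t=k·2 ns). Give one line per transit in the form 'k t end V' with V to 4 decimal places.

Γ_L=-1.000000, Γ_S=-0.500000; launch V₁=10·75/100=7.500000
k=0 src: V=7.5000
k=1 load: inc=7.500000, refl=7.500000·-1.000000=-7.5000; V=0.000000+7.500000+-7.500000=0.0000
k=2 src: inc=-7.500000, refl=-7.500000·-0.500000=3.7500; V=7.500000+-7.500000+3.750000=3.7500
k=3 load: inc=3.750000, refl=3.750000·-1.000000=-3.7500; V=0.000000+3.750000+-3.750000=0.0000
k=4 src: inc=-3.750000, refl=-3.750000·-0.500000=1.8750; V=3.750000+-3.750000+1.875000=1.8750

0 0 source 7.5000
1 2 load 0.0000
2 4 source 3.7500
3 6 load 0.0000
4 8 source 1.8750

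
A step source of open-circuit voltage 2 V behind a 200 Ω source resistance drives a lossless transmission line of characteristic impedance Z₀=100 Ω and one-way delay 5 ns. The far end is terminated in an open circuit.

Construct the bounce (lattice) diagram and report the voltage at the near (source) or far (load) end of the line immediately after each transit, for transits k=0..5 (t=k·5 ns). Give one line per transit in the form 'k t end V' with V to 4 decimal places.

0 0 source 0.6667
1 5 load 1.3333
2 10 source 1.5556
3 15 load 1.7778
4 20 source 1.8519
5 25 load 1.9259

Γ_L=1.000000, Γ_S=0.333333; launch V₁=2·100/300=0.666667
k=0 src: V=0.6667
k=1 load: inc=0.666667, refl=0.666667·1.000000=0.6667; V=0.000000+0.666667+0.666667=1.3333
k=2 src: inc=0.666667, refl=0.666667·0.333333=0.2222; V=0.666667+0.666667+0.222222=1.5556
k=3 load: inc=0.222222, refl=0.222222·1.000000=0.2222; V=1.333333+0.222222+0.222222=1.7778
k=4 src: inc=0.222222, refl=0.222222·0.333333=0.0741; V=1.555556+0.222222+0.074074=1.8519
k=5 load: inc=0.074074, refl=0.074074·1.000000=0.0741; V=1.777778+0.074074+0.074074=1.9259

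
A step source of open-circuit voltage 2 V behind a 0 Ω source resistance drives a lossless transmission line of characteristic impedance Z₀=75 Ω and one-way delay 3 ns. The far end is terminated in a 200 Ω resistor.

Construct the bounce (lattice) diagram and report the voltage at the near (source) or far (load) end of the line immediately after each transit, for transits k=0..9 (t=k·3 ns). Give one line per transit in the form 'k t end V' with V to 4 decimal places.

Γ_L=0.454545, Γ_S=-1.000000; launch V₁=2·75/75=2.000000
k=0 src: V=2.0000
k=1 load: inc=2.000000, refl=2.000000·0.454545=0.9091; V=0.000000+2.000000+0.909091=2.9091
k=2 src: inc=0.909091, refl=0.909091·-1.000000=-0.9091; V=2.000000+0.909091+-0.909091=2.0000
k=3 load: inc=-0.909091, refl=-0.909091·0.454545=-0.4132; V=2.909091+-0.909091+-0.413223=1.5868
k=4 src: inc=-0.413223, refl=-0.413223·-1.000000=0.4132; V=2.000000+-0.413223+0.413223=2.0000
k=5 load: inc=0.413223, refl=0.413223·0.454545=0.1878; V=1.586777+0.413223+0.187829=2.1878
k=6 src: inc=0.187829, refl=0.187829·-1.000000=-0.1878; V=2.000000+0.187829+-0.187829=2.0000
k=7 load: inc=-0.187829, refl=-0.187829·0.454545=-0.0854; V=2.187829+-0.187829+-0.085377=1.9146
k=8 src: inc=-0.085377, refl=-0.085377·-1.000000=0.0854; V=2.000000+-0.085377+0.085377=2.0000
k=9 load: inc=0.085377, refl=0.085377·0.454545=0.0388; V=1.914623+0.085377+0.038808=2.0388

0 0 source 2.0000
1 3 load 2.9091
2 6 source 2.0000
3 9 load 1.5868
4 12 source 2.0000
5 15 load 2.1878
6 18 source 2.0000
7 21 load 1.9146
8 24 source 2.0000
9 27 load 2.0388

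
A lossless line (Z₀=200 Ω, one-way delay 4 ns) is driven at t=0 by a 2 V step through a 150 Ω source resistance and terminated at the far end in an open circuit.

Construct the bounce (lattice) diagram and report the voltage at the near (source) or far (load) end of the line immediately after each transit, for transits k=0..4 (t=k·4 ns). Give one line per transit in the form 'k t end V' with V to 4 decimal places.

Γ_L=1.000000, Γ_S=-0.142857; launch V₁=2·200/350=1.142857
k=0 src: V=1.1429
k=1 load: inc=1.142857, refl=1.142857·1.000000=1.1429; V=0.000000+1.142857+1.142857=2.2857
k=2 src: inc=1.142857, refl=1.142857·-0.142857=-0.1633; V=1.142857+1.142857+-0.163265=2.1224
k=3 load: inc=-0.163265, refl=-0.163265·1.000000=-0.1633; V=2.285714+-0.163265+-0.163265=1.9592
k=4 src: inc=-0.163265, refl=-0.163265·-0.142857=0.0233; V=2.122449+-0.163265+0.023324=1.9825

0 0 source 1.1429
1 4 load 2.2857
2 8 source 2.1224
3 12 load 1.9592
4 16 source 1.9825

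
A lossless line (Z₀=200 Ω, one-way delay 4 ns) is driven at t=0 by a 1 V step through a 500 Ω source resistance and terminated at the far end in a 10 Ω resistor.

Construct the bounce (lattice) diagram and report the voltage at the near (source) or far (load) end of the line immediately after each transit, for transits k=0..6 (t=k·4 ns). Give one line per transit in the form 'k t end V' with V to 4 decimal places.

0 0 source 0.2857
1 4 load 0.0272
2 8 source -0.0836
3 12 load 0.0167
4 16 source 0.0596
5 20 load 0.0208
6 24 source 0.0041

Γ_L=-0.904762, Γ_S=0.428571; launch V₁=1·200/700=0.285714
k=0 src: V=0.2857
k=1 load: inc=0.285714, refl=0.285714·-0.904762=-0.2585; V=0.000000+0.285714+-0.258503=0.0272
k=2 src: inc=-0.258503, refl=-0.258503·0.428571=-0.1108; V=0.285714+-0.258503+-0.110787=-0.0836
k=3 load: inc=-0.110787, refl=-0.110787·-0.904762=0.1002; V=0.027211+-0.110787+0.100236=0.0167
k=4 src: inc=0.100236, refl=0.100236·0.428571=0.0430; V=-0.083576+0.100236+0.042958=0.0596
k=5 load: inc=0.042958, refl=0.042958·-0.904762=-0.0389; V=0.016660+0.042958+-0.038867=0.0208
k=6 src: inc=-0.038867, refl=-0.038867·0.428571=-0.0167; V=0.059618+-0.038867+-0.016657=0.0041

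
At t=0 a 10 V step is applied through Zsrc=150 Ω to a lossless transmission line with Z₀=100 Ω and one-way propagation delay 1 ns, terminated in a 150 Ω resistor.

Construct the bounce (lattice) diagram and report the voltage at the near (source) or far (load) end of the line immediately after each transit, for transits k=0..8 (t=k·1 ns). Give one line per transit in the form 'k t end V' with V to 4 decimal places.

0 0 source 4.0000
1 1 load 4.8000
2 2 source 4.9600
3 3 load 4.9920
4 4 source 4.9984
5 5 load 4.9997
6 6 source 4.9999
7 7 load 5.0000
8 8 source 5.0000

Γ_L=0.200000, Γ_S=0.200000; launch V₁=10·100/250=4.000000
k=0 src: V=4.0000
k=1 load: inc=4.000000, refl=4.000000·0.200000=0.8000; V=0.000000+4.000000+0.800000=4.8000
k=2 src: inc=0.800000, refl=0.800000·0.200000=0.1600; V=4.000000+0.800000+0.160000=4.9600
k=3 load: inc=0.160000, refl=0.160000·0.200000=0.0320; V=4.800000+0.160000+0.032000=4.9920
k=4 src: inc=0.032000, refl=0.032000·0.200000=0.0064; V=4.960000+0.032000+0.006400=4.9984
k=5 load: inc=0.006400, refl=0.006400·0.200000=0.0013; V=4.992000+0.006400+0.001280=4.9997
k=6 src: inc=0.001280, refl=0.001280·0.200000=0.0003; V=4.998400+0.001280+0.000256=4.9999
k=7 load: inc=0.000256, refl=0.000256·0.200000=0.0001; V=4.999680+0.000256+0.000051=5.0000
k=8 src: inc=0.000051, refl=0.000051·0.200000=0.0000; V=4.999936+0.000051+0.000010=5.0000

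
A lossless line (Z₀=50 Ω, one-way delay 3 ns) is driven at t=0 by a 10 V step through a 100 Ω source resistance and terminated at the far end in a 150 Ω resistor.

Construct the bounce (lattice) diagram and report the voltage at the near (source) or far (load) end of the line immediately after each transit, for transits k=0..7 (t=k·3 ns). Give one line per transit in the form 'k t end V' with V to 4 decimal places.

Γ_L=0.500000, Γ_S=0.333333; launch V₁=10·50/150=3.333333
k=0 src: V=3.3333
k=1 load: inc=3.333333, refl=3.333333·0.500000=1.6667; V=0.000000+3.333333+1.666667=5.0000
k=2 src: inc=1.666667, refl=1.666667·0.333333=0.5556; V=3.333333+1.666667+0.555556=5.5556
k=3 load: inc=0.555556, refl=0.555556·0.500000=0.2778; V=5.000000+0.555556+0.277778=5.8333
k=4 src: inc=0.277778, refl=0.277778·0.333333=0.0926; V=5.555556+0.277778+0.092593=5.9259
k=5 load: inc=0.092593, refl=0.092593·0.500000=0.0463; V=5.833333+0.092593+0.046296=5.9722
k=6 src: inc=0.046296, refl=0.046296·0.333333=0.0154; V=5.925926+0.046296+0.015432=5.9877
k=7 load: inc=0.015432, refl=0.015432·0.500000=0.0077; V=5.972222+0.015432+0.007716=5.9954

0 0 source 3.3333
1 3 load 5.0000
2 6 source 5.5556
3 9 load 5.8333
4 12 source 5.9259
5 15 load 5.9722
6 18 source 5.9877
7 21 load 5.9954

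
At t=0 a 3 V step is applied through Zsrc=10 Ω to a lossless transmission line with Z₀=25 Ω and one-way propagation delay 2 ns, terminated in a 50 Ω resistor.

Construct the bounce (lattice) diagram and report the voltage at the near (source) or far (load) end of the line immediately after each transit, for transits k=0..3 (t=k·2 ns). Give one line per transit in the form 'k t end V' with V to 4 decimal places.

Γ_L=0.333333, Γ_S=-0.428571; launch V₁=3·25/35=2.142857
k=0 src: V=2.1429
k=1 load: inc=2.142857, refl=2.142857·0.333333=0.7143; V=0.000000+2.142857+0.714286=2.8571
k=2 src: inc=0.714286, refl=0.714286·-0.428571=-0.3061; V=2.142857+0.714286+-0.306122=2.5510
k=3 load: inc=-0.306122, refl=-0.306122·0.333333=-0.1020; V=2.857143+-0.306122+-0.102041=2.4490

0 0 source 2.1429
1 2 load 2.8571
2 4 source 2.5510
3 6 load 2.4490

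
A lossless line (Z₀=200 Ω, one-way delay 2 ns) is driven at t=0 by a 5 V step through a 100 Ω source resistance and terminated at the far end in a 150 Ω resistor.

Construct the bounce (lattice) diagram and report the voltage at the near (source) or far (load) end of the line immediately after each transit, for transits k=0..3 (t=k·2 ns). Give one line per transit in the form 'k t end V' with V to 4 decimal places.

0 0 source 3.3333
1 2 load 2.8571
2 4 source 3.0159
3 6 load 2.9932

Γ_L=-0.142857, Γ_S=-0.333333; launch V₁=5·200/300=3.333333
k=0 src: V=3.3333
k=1 load: inc=3.333333, refl=3.333333·-0.142857=-0.4762; V=0.000000+3.333333+-0.476190=2.8571
k=2 src: inc=-0.476190, refl=-0.476190·-0.333333=0.1587; V=3.333333+-0.476190+0.158730=3.0159
k=3 load: inc=0.158730, refl=0.158730·-0.142857=-0.0227; V=2.857143+0.158730+-0.022676=2.9932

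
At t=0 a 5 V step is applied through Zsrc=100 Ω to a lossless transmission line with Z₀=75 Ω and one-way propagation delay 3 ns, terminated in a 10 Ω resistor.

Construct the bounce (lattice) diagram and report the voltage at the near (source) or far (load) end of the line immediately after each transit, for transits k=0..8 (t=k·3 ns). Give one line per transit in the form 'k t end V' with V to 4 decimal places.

Γ_L=-0.764706, Γ_S=0.142857; launch V₁=5·75/175=2.142857
k=0 src: V=2.1429
k=1 load: inc=2.142857, refl=2.142857·-0.764706=-1.6387; V=0.000000+2.142857+-1.638655=0.5042
k=2 src: inc=-1.638655, refl=-1.638655·0.142857=-0.2341; V=2.142857+-1.638655+-0.234094=0.2701
k=3 load: inc=-0.234094, refl=-0.234094·-0.764706=0.1790; V=0.504202+-0.234094+0.179013=0.4491
k=4 src: inc=0.179013, refl=0.179013·0.142857=0.0256; V=0.270108+0.179013+0.025573=0.4747
k=5 load: inc=0.025573, refl=0.025573·-0.764706=-0.0196; V=0.449121+0.025573+-0.019556=0.4551
k=6 src: inc=-0.019556, refl=-0.019556·0.142857=-0.0028; V=0.474694+-0.019556+-0.002794=0.4523
k=7 load: inc=-0.002794, refl=-0.002794·-0.764706=0.0021; V=0.455138+-0.002794+0.002136=0.4545
k=8 src: inc=0.002136, refl=0.002136·0.142857=0.0003; V=0.452344+0.002136+0.000305=0.4548

0 0 source 2.1429
1 3 load 0.5042
2 6 source 0.2701
3 9 load 0.4491
4 12 source 0.4747
5 15 load 0.4551
6 18 source 0.4523
7 21 load 0.4545
8 24 source 0.4548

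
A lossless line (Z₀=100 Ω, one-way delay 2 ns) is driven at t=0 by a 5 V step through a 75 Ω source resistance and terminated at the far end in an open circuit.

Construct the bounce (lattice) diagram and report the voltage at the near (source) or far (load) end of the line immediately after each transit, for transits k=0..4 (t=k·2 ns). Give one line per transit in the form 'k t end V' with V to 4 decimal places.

0 0 source 2.8571
1 2 load 5.7143
2 4 source 5.3061
3 6 load 4.8980
4 8 source 4.9563

Γ_L=1.000000, Γ_S=-0.142857; launch V₁=5·100/175=2.857143
k=0 src: V=2.8571
k=1 load: inc=2.857143, refl=2.857143·1.000000=2.8571; V=0.000000+2.857143+2.857143=5.7143
k=2 src: inc=2.857143, refl=2.857143·-0.142857=-0.4082; V=2.857143+2.857143+-0.408163=5.3061
k=3 load: inc=-0.408163, refl=-0.408163·1.000000=-0.4082; V=5.714286+-0.408163+-0.408163=4.8980
k=4 src: inc=-0.408163, refl=-0.408163·-0.142857=0.0583; V=5.306122+-0.408163+0.058309=4.9563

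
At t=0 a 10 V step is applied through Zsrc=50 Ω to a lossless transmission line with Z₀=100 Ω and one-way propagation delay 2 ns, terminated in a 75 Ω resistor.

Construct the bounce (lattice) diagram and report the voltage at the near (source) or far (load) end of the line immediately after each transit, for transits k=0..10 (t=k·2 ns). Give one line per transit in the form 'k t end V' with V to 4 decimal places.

0 0 source 6.6667
1 2 load 5.7143
2 4 source 6.0317
3 6 load 5.9864
4 8 source 6.0015
5 10 load 5.9994
6 12 source 6.0001
7 14 load 6.0000
8 16 source 6.0000
9 18 load 6.0000
10 20 source 6.0000

Γ_L=-0.142857, Γ_S=-0.333333; launch V₁=10·100/150=6.666667
k=0 src: V=6.6667
k=1 load: inc=6.666667, refl=6.666667·-0.142857=-0.9524; V=0.000000+6.666667+-0.952381=5.7143
k=2 src: inc=-0.952381, refl=-0.952381·-0.333333=0.3175; V=6.666667+-0.952381+0.317460=6.0317
k=3 load: inc=0.317460, refl=0.317460·-0.142857=-0.0454; V=5.714286+0.317460+-0.045351=5.9864
k=4 src: inc=-0.045351, refl=-0.045351·-0.333333=0.0151; V=6.031746+-0.045351+0.015117=6.0015
k=5 load: inc=0.015117, refl=0.015117·-0.142857=-0.0022; V=5.986395+0.015117+-0.002160=5.9994
k=6 src: inc=-0.002160, refl=-0.002160·-0.333333=0.0007; V=6.001512+-0.002160+0.000720=6.0001
k=7 load: inc=0.000720, refl=0.000720·-0.142857=-0.0001; V=5.999352+0.000720+-0.000103=6.0000
k=8 src: inc=-0.000103, refl=-0.000103·-0.333333=0.0000; V=6.000072+-0.000103+0.000034=6.0000
k=9 load: inc=0.000034, refl=0.000034·-0.142857=-0.0000; V=5.999969+0.000034+-0.000005=6.0000
k=10 src: inc=-0.000005, refl=-0.000005·-0.333333=0.0000; V=6.000003+-0.000005+0.000002=6.0000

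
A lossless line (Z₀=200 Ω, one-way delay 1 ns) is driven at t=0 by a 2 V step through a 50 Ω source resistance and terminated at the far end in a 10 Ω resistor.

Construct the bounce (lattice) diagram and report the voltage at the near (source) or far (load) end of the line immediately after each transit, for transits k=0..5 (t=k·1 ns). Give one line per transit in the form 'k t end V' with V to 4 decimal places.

Γ_L=-0.904762, Γ_S=-0.600000; launch V₁=2·200/250=1.600000
k=0 src: V=1.6000
k=1 load: inc=1.600000, refl=1.600000·-0.904762=-1.4476; V=0.000000+1.600000+-1.447619=0.1524
k=2 src: inc=-1.447619, refl=-1.447619·-0.600000=0.8686; V=1.600000+-1.447619+0.868571=1.0210
k=3 load: inc=0.868571, refl=0.868571·-0.904762=-0.7859; V=0.152381+0.868571+-0.785850=0.2351
k=4 src: inc=-0.785850, refl=-0.785850·-0.600000=0.4715; V=1.020952+-0.785850+0.471510=0.7066
k=5 load: inc=0.471510, refl=0.471510·-0.904762=-0.4266; V=0.235102+0.471510+-0.426604=0.2800

0 0 source 1.6000
1 1 load 0.1524
2 2 source 1.0210
3 3 load 0.2351
4 4 source 0.7066
5 5 load 0.2800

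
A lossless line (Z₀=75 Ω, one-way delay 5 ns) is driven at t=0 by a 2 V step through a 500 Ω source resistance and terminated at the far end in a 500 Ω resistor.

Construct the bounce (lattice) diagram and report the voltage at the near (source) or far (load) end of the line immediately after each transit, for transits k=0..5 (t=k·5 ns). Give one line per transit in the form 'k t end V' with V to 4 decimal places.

0 0 source 0.2609
1 5 load 0.4537
2 10 source 0.5962
3 15 load 0.7015
4 20 source 0.7794
5 25 load 0.8369

Γ_L=0.739130, Γ_S=0.739130; launch V₁=2·75/575=0.260870
k=0 src: V=0.2609
k=1 load: inc=0.260870, refl=0.260870·0.739130=0.1928; V=0.000000+0.260870+0.192817=0.4537
k=2 src: inc=0.192817, refl=0.192817·0.739130=0.1425; V=0.260870+0.192817+0.142517=0.5962
k=3 load: inc=0.142517, refl=0.142517·0.739130=0.1053; V=0.453686+0.142517+0.105338=0.7015
k=4 src: inc=0.105338, refl=0.105338·0.739130=0.0779; V=0.596203+0.105338+0.077859=0.7794
k=5 load: inc=0.077859, refl=0.077859·0.739130=0.0575; V=0.701541+0.077859+0.057548=0.8369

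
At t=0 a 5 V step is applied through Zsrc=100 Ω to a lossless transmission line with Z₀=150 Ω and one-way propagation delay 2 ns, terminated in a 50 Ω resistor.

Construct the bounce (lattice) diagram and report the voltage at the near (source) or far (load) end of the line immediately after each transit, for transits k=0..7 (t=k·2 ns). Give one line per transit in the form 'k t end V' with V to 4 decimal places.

0 0 source 3.0000
1 2 load 1.5000
2 4 source 1.8000
3 6 load 1.6500
4 8 source 1.6800
5 10 load 1.6650
6 12 source 1.6680
7 14 load 1.6665

Γ_L=-0.500000, Γ_S=-0.200000; launch V₁=5·150/250=3.000000
k=0 src: V=3.0000
k=1 load: inc=3.000000, refl=3.000000·-0.500000=-1.5000; V=0.000000+3.000000+-1.500000=1.5000
k=2 src: inc=-1.500000, refl=-1.500000·-0.200000=0.3000; V=3.000000+-1.500000+0.300000=1.8000
k=3 load: inc=0.300000, refl=0.300000·-0.500000=-0.1500; V=1.500000+0.300000+-0.150000=1.6500
k=4 src: inc=-0.150000, refl=-0.150000·-0.200000=0.0300; V=1.800000+-0.150000+0.030000=1.6800
k=5 load: inc=0.030000, refl=0.030000·-0.500000=-0.0150; V=1.650000+0.030000+-0.015000=1.6650
k=6 src: inc=-0.015000, refl=-0.015000·-0.200000=0.0030; V=1.680000+-0.015000+0.003000=1.6680
k=7 load: inc=0.003000, refl=0.003000·-0.500000=-0.0015; V=1.665000+0.003000+-0.001500=1.6665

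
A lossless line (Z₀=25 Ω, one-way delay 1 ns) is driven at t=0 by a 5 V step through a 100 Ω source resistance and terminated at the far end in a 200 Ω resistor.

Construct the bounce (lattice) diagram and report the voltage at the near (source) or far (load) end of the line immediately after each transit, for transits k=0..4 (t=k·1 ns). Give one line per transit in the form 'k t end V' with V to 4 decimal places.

0 0 source 1.0000
1 1 load 1.7778
2 2 source 2.2444
3 3 load 2.6074
4 4 source 2.8252

Γ_L=0.777778, Γ_S=0.600000; launch V₁=5·25/125=1.000000
k=0 src: V=1.0000
k=1 load: inc=1.000000, refl=1.000000·0.777778=0.7778; V=0.000000+1.000000+0.777778=1.7778
k=2 src: inc=0.777778, refl=0.777778·0.600000=0.4667; V=1.000000+0.777778+0.466667=2.2444
k=3 load: inc=0.466667, refl=0.466667·0.777778=0.3630; V=1.777778+0.466667+0.362963=2.6074
k=4 src: inc=0.362963, refl=0.362963·0.600000=0.2178; V=2.244444+0.362963+0.217778=2.8252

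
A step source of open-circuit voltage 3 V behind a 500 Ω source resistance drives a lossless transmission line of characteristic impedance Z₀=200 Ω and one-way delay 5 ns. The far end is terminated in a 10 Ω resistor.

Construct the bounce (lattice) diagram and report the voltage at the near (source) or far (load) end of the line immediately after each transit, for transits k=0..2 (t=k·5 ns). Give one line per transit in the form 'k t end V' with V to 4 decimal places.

Γ_L=-0.904762, Γ_S=0.428571; launch V₁=3·200/700=0.857143
k=0 src: V=0.8571
k=1 load: inc=0.857143, refl=0.857143·-0.904762=-0.7755; V=0.000000+0.857143+-0.775510=0.0816
k=2 src: inc=-0.775510, refl=-0.775510·0.428571=-0.3324; V=0.857143+-0.775510+-0.332362=-0.2507

0 0 source 0.8571
1 5 load 0.0816
2 10 source -0.2507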